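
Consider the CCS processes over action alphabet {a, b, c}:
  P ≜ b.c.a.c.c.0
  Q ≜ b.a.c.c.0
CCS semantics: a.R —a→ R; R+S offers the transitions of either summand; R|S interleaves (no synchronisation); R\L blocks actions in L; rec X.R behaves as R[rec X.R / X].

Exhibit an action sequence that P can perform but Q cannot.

P's transition system — 6 states:
  m0 = b.c.a.c.c.0 :: ··b··> m1
  m1 = c.a.c.c.0 :: ··c··> m2
  m2 = a.c.c.0 :: ··a··> m3
  m3 = c.c.0 :: ··c··> m4
  m4 = c.0 :: ··c··> m5
  m5 = 0 :: ∅
Q's transition system — 5 states:
  n0 = b.a.c.c.0 :: ··b··> n1
  n1 = a.c.c.0 :: ··a··> n2
  n2 = c.c.0 :: ··c··> n3
  n3 = c.0 :: ··c··> n4
  n4 = 0 :: ∅
Executing bc from P (initial set {m0}):
  step 1 (b): {m1}
  step 2 (c): {m2}
  ✓ P
Executing bc from Q (initial set {n0}):
  step 1 (b): {n1}
  step 2 (c): ∅ (Q stuck)

bc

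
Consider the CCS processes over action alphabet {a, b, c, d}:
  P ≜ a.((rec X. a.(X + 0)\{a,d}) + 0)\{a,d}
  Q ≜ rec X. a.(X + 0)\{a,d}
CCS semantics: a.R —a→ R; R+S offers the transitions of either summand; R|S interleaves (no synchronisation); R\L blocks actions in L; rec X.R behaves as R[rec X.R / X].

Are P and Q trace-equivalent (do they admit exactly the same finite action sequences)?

trace-equivalent

Reachable graph of P (2 states):
  p0 = a.((rec X. a.(X + 0)\{a,d}) + 0)\{a,d} ⊢ =a=> p1
  p1 = ((rec X. a.(X + 0)\{a,d}) + 0)\{a,d} ⊢ deadlocked
Reachable graph of Q (2 states):
  q0 = rec X. a.(X + 0)\{a,d} ⊢ =a=> q1
  q1 = ((rec X. a.(X + 0)\{a,d}) + 0)\{a,d} ⊢ deadlocked
Partition-refinement fixed point:
  B0 = {p0, q0}
  B1 = {p1, q1}
p0 ∈ B0, q0 ∈ B0 → same block
Bisimilar ⇒ trace-equivalent.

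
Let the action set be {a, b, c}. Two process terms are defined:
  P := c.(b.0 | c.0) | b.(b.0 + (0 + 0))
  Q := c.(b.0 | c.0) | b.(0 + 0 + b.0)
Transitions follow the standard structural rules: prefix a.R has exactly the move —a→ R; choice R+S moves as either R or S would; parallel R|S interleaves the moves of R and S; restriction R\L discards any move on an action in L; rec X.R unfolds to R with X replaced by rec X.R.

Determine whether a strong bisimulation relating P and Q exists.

bisimilar

Reachable graph of P (15 states):
  m0 = c.(b.0 | c.0) | b.(b.0 + (0 + 0)) :: --b--▸ m1, --c--▸ m2
  m1 = c.(b.0 | c.0) | (b.0 + (0 + 0)) :: --b--▸ m3, --c--▸ m4
  m2 = b.0 | c.0 | b.(b.0 + (0 + 0)) :: --b--▸ m4, --b--▸ m5, --c--▸ m6
  m3 = c.(b.0 | c.0) | 0 :: --c--▸ m7
  m4 = b.0 | c.0 | (b.0 + (0 + 0)) :: --b--▸ m7, --b--▸ m8, --c--▸ m9
  m5 = 0 | c.0 | b.(b.0 + (0 + 0)) :: --b--▸ m8, --c--▸ m10
  m6 = b.0 | 0 | b.(b.0 + (0 + 0)) :: --b--▸ m10, --b--▸ m9
  m7 = b.0 | c.0 | 0 :: --b--▸ m11, --c--▸ m12
  m8 = 0 | c.0 | (b.0 + (0 + 0)) :: --b--▸ m11, --c--▸ m13
  m9 = b.0 | 0 | (b.0 + (0 + 0)) :: --b--▸ m12, --b--▸ m13
  m10 = 0 | 0 | b.(b.0 + (0 + 0)) :: --b--▸ m13
  m11 = 0 | c.0 | 0 :: --c--▸ m14
  m12 = b.0 | 0 | 0 :: --b--▸ m14
  m13 = 0 | 0 | (b.0 + (0 + 0)) :: --b--▸ m14
  m14 = 0 | 0 | 0 :: ∅
Reachable graph of Q (15 states):
  n0 = c.(b.0 | c.0) | b.(0 + 0 + b.0) :: --b--▸ n1, --c--▸ n2
  n1 = c.(b.0 | c.0) | (0 + 0 + b.0) :: --b--▸ n3, --c--▸ n4
  n2 = b.0 | c.0 | b.(0 + 0 + b.0) :: --b--▸ n4, --b--▸ n5, --c--▸ n6
  n3 = c.(b.0 | c.0) | 0 :: --c--▸ n7
  n4 = b.0 | c.0 | (0 + 0 + b.0) :: --b--▸ n7, --b--▸ n8, --c--▸ n9
  n5 = 0 | c.0 | b.(0 + 0 + b.0) :: --b--▸ n8, --c--▸ n10
  n6 = b.0 | 0 | b.(0 + 0 + b.0) :: --b--▸ n10, --b--▸ n9
  n7 = b.0 | c.0 | 0 :: --b--▸ n11, --c--▸ n12
  n8 = 0 | c.0 | (0 + 0 + b.0) :: --b--▸ n11, --c--▸ n13
  n9 = b.0 | 0 | (0 + 0 + b.0) :: --b--▸ n12, --b--▸ n13
  n10 = 0 | 0 | b.(0 + 0 + b.0) :: --b--▸ n13
  n11 = 0 | c.0 | 0 :: --c--▸ n14
  n12 = b.0 | 0 | 0 :: --b--▸ n14
  n13 = 0 | 0 | (0 + 0 + b.0) :: --b--▸ n14
  n14 = 0 | 0 | 0 :: ∅
Coarsest stable partition (strong bisimilarity classes):
  B0 = {m0, n0}
  B1 = {m2, n2}
  B2 = {m4, m5, n4, n5}
  B3 = {m7, m8, n7, n8}
  B4 = {m11, n11}
  B5 = {m14, n14}
  B6 = {m12, m13, n12, n13}
  B7 = {m10, m9, n10, n9}
  B8 = {m6, n6}
  B9 = {m1, n1}
  B10 = {m3, n3}
m0 ∈ B0, n0 ∈ B0 → same block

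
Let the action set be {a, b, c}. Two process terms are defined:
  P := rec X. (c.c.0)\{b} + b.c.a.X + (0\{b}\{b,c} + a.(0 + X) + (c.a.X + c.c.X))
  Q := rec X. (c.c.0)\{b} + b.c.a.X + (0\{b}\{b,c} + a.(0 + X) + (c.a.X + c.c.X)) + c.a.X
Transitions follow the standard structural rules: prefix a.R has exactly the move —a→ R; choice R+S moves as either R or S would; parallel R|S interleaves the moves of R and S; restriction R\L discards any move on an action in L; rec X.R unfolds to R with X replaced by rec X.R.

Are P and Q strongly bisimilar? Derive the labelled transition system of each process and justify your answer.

P's transition system — 7 states:
  m0 = rec X. (c.c.0)\{b} + b.c.a.X + (0\{b}\{b,c} + a.(0 + X) + (c.a.X + c.c.X)) :: —a→ m1, —b→ m2, —c→ m3, —c→ m4, —c→ m5
  m1 = 0 + (rec X. (c.c.0)\{b} + b.c.a.X + (0\{b}\{b,c} + a.(0 + X) + (c.a.X + c.c.X))) :: —a→ m1, —b→ m2, —c→ m3, —c→ m4, —c→ m5
  m2 = c.a.(rec X. (c.c.0)\{b} + b.c.a.X + (0\{b}\{b,c} + a.(0 + X) + (c.a.X + c.c.X))) :: —c→ m4
  m3 = (c.0)\{b} :: —c→ m6
  m4 = a.(rec X. (c.c.0)\{b} + b.c.a.X + (0\{b}\{b,c} + a.(0 + X) + (c.a.X + c.c.X))) :: —a→ m0
  m5 = c.(rec X. (c.c.0)\{b} + b.c.a.X + (0\{b}\{b,c} + a.(0 + X) + (c.a.X + c.c.X))) :: —c→ m0
  m6 = 0\{b} :: deadlocked
Q's transition system — 7 states:
  n0 = rec X. (c.c.0)\{b} + b.c.a.X + (0\{b}\{b,c} + a.(0 + X) + (c.a.X + c.c.X)) + c.a.X :: —a→ n1, —b→ n2, —c→ n3, —c→ n4, —c→ n5
  n1 = 0 + (rec X. (c.c.0)\{b} + b.c.a.X + (0\{b}\{b,c} + a.(0 + X) + (c.a.X + c.c.X)) + c.a.X) :: —a→ n1, —b→ n2, —c→ n3, —c→ n4, —c→ n5
  n2 = c.a.(rec X. (c.c.0)\{b} + b.c.a.X + (0\{b}\{b,c} + a.(0 + X) + (c.a.X + c.c.X)) + c.a.X) :: —c→ n4
  n3 = (c.0)\{b} :: —c→ n6
  n4 = a.(rec X. (c.c.0)\{b} + b.c.a.X + (0\{b}\{b,c} + a.(0 + X) + (c.a.X + c.c.X)) + c.a.X) :: —a→ n0
  n5 = c.(rec X. (c.c.0)\{b} + b.c.a.X + (0\{b}\{b,c} + a.(0 + X) + (c.a.X + c.c.X)) + c.a.X) :: —c→ n0
  n6 = 0\{b} :: deadlocked
Partition-refinement fixed point:
  B0 = {m0, m1, n0, n1}
  B1 = {m2, n2}
  B2 = {m4, n4}
  B3 = {m3, n3}
  B4 = {m6, n6}
  B5 = {m5, n5}
m0 ∈ B0, n0 ∈ B0 → same block

YES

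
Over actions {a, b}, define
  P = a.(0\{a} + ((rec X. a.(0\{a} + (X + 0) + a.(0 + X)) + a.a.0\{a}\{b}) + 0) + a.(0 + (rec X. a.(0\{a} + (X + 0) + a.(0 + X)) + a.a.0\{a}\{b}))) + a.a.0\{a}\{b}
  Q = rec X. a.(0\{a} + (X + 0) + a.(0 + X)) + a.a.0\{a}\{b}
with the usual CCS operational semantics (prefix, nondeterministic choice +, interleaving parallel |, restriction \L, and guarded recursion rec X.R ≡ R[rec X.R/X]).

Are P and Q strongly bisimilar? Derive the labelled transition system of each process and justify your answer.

P ~ Q

Reachable graph of P (5 states):
  s0 = a.(0\{a} + ((rec X. a.(0\{a} + (X + 0) + a.(0 + X)) + a.a.0\{a}\{b}) + 0) + a.(0 + (rec X. a.(0\{a} + (X + 0) + a.(0 + X)) + a.a.0\{a}\{b}))) + a.a.0\{a}\{b} | —a→ s1, —a→ s2
  s1 = 0\{a} + ((rec X. a.(0\{a} + (X + 0) + a.(0 + X)) + a.a.0\{a}\{b}) + 0) + a.(0 + (rec X. a.(0\{a} + (X + 0) + a.(0 + X)) + a.a.0\{a}\{b})) | —a→ s1, —a→ s2, —a→ s3
  s2 = a.0\{a}\{b} | —a→ s4
  s3 = 0 + (rec X. a.(0\{a} + (X + 0) + a.(0 + X)) + a.a.0\{a}\{b}) | —a→ s1, —a→ s2
  s4 = 0\{a}\{b} | ∅
Reachable graph of Q (5 states):
  t0 = rec X. a.(0\{a} + (X + 0) + a.(0 + X)) + a.a.0\{a}\{b} | —a→ t1, —a→ t2
  t1 = 0\{a} + ((rec X. a.(0\{a} + (X + 0) + a.(0 + X)) + a.a.0\{a}\{b}) + 0) + a.(0 + (rec X. a.(0\{a} + (X + 0) + a.(0 + X)) + a.a.0\{a}\{b})) | —a→ t1, —a→ t2, —a→ t3
  t2 = a.0\{a}\{b} | —a→ t4
  t3 = 0 + (rec X. a.(0\{a} + (X + 0) + a.(0 + X)) + a.a.0\{a}\{b}) | —a→ t1, —a→ t2
  t4 = 0\{a}\{b} | ∅
Bisimilarity quotient blocks:
  B0 = {s0, s1, s3, t0, t1, t3}
  B1 = {s2, t2}
  B2 = {s4, t4}
s0 ∈ B0, t0 ∈ B0 → same block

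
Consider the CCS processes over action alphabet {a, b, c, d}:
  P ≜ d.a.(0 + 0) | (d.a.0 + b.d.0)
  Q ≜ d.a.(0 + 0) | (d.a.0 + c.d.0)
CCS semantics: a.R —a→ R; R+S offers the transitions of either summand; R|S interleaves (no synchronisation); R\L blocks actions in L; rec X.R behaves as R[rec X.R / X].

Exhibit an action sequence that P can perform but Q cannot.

b

Reachable graph of P (12 states):
  u0 = d.a.(0 + 0) | (d.a.0 + b.d.0) | ··b··> u1, ··d··> u2, ··d··> u3
  u1 = d.a.(0 + 0) | d.0 | ··d··> u4, ··d··> u5
  u2 = a.(0 + 0) | (d.a.0 + b.d.0) | ··a··> u6, ··b··> u4, ··d··> u7
  u3 = d.a.(0 + 0) | a.0 | ··a··> u5, ··d··> u7
  u4 = a.(0 + 0) | d.0 | ··a··> u8, ··d··> u9
  u5 = d.a.(0 + 0) | 0 | ··d··> u9
  u6 = (0 + 0) | (d.a.0 + b.d.0) | ··b··> u8, ··d··> u10
  u7 = a.(0 + 0) | a.0 | ··a··> u10, ··a··> u9
  u8 = (0 + 0) | d.0 | ··d··> u11
  u9 = a.(0 + 0) | 0 | ··a··> u11
  u10 = (0 + 0) | a.0 | ··a··> u11
  u11 = (0 + 0) | 0 | stopped
Reachable graph of Q (12 states):
  v0 = d.a.(0 + 0) | (d.a.0 + c.d.0) | ··c··> v1, ··d··> v2, ··d··> v3
  v1 = d.a.(0 + 0) | d.0 | ··d··> v4, ··d··> v5
  v2 = a.(0 + 0) | (d.a.0 + c.d.0) | ··a··> v6, ··c··> v4, ··d··> v7
  v3 = d.a.(0 + 0) | a.0 | ··a··> v5, ··d··> v7
  v4 = a.(0 + 0) | d.0 | ··a··> v8, ··d··> v9
  v5 = d.a.(0 + 0) | 0 | ··d··> v9
  v6 = (0 + 0) | (d.a.0 + c.d.0) | ··c··> v8, ··d··> v10
  v7 = a.(0 + 0) | a.0 | ··a··> v10, ··a··> v9
  v8 = (0 + 0) | d.0 | ··d··> v11
  v9 = a.(0 + 0) | 0 | ··a··> v11
  v10 = (0 + 0) | a.0 | ··a··> v11
  v11 = (0 + 0) | 0 | stopped
Trace ⟨b⟩ through P, begin at {u0}:
  step 1 (b): {u1}
  P completes σ.
Trace ⟨b⟩ through Q, begin at {v0}:
  step 1 (b): ∅ (Q stuck)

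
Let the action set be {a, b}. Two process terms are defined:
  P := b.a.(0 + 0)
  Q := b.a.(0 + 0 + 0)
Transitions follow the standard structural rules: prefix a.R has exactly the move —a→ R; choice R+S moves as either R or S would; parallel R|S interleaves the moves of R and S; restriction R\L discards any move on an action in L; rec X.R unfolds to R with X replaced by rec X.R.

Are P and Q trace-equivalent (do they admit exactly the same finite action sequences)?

Reachable graph of P (3 states):
  u0 = b.a.(0 + 0) has moves =b=> u1
  u1 = a.(0 + 0) has moves =a=> u2
  u2 = 0 + 0 has moves deadlocked
Reachable graph of Q (3 states):
  v0 = b.a.(0 + 0 + 0) has moves =b=> v1
  v1 = a.(0 + 0 + 0) has moves =a=> v2
  v2 = 0 + 0 + 0 has moves deadlocked
Bisimilarity quotient blocks:
  B0 = {u0, v0}
  B1 = {u1, v1}
  B2 = {u2, v2}
u0 ∈ B0, v0 ∈ B0 → same block
Bisimilar ⇒ trace-equivalent.

YES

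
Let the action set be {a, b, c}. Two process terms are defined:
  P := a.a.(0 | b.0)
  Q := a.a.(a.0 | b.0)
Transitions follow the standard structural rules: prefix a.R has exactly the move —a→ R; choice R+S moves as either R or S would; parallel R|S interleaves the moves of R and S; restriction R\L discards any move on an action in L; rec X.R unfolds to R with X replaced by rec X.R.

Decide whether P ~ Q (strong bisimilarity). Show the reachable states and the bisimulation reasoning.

LTS(P): 4 reachable states
  m0 = a.a.(0 | b.0) :: ··a··> m1
  m1 = a.(0 | b.0) :: ··a··> m2
  m2 = 0 | b.0 :: ··b··> m3
  m3 = 0 | 0 :: (no moves)
LTS(Q): 6 reachable states
  n0 = a.a.(a.0 | b.0) :: ··a··> n1
  n1 = a.(a.0 | b.0) :: ··a··> n2
  n2 = a.0 | b.0 :: ··a··> n3, ··b··> n4
  n3 = 0 | b.0 :: ··b··> n5
  n4 = a.0 | 0 :: ··a··> n5
  n5 = 0 | 0 :: (no moves)
Bisimilarity quotient blocks:
  B0 = {m0}
  B1 = {m1}
  B2 = {m2, n3}
  B3 = {m3, n5}
  B4 = {n0}
  B5 = {n1}
  B6 = {n2}
  B7 = {n4}
m0 ∈ B0, n0 ∈ B4 → different blocks

not bisimilar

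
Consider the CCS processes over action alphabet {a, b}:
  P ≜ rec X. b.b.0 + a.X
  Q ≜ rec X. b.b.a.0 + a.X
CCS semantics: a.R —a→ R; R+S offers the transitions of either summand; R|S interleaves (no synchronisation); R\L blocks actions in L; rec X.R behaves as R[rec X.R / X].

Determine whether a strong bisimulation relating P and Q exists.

NO

P's transition system — 3 states:
  u0 = rec X. b.b.0 + a.X → -a-> u0, -b-> u1
  u1 = b.0 → -b-> u2
  u2 = 0 → deadlocked
Q's transition system — 4 states:
  v0 = rec X. b.b.a.0 + a.X → -a-> v0, -b-> v1
  v1 = b.a.0 → -b-> v2
  v2 = a.0 → -a-> v3
  v3 = 0 → deadlocked
Partition-refinement fixed point:
  B0 = {u0}
  B1 = {u1}
  B2 = {u2, v3}
  B3 = {v0}
  B4 = {v1}
  B5 = {v2}
u0 ∈ B0, v0 ∈ B3 → different blocks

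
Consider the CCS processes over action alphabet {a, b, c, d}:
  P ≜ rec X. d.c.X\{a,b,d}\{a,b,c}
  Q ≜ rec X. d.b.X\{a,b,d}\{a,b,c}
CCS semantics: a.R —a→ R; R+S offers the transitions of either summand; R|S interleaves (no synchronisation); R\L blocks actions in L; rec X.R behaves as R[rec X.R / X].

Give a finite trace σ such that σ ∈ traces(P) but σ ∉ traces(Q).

dc

Reachable graph of P (3 states):
  s0 = rec X. d.c.X\{a,b,d}\{a,b,c} ⊢ --d--▸ s1
  s1 = c.(rec X. d.c.X\{a,b,d}\{a,b,c})\{a,b,d}\{a,b,c} ⊢ --c--▸ s2
  s2 = (rec X. d.c.X\{a,b,d}\{a,b,c})\{a,b,d}\{a,b,c} ⊢ ∅
Reachable graph of Q (3 states):
  t0 = rec X. d.b.X\{a,b,d}\{a,b,c} ⊢ --d--▸ t1
  t1 = b.(rec X. d.b.X\{a,b,d}\{a,b,c})\{a,b,d}\{a,b,c} ⊢ --b--▸ t2
  t2 = (rec X. d.b.X\{a,b,d}\{a,b,c})\{a,b,d}\{a,b,c} ⊢ ∅
Run σ = ⟨dc⟩ on P: start {s0}
  step 1 (d): {s1}
  step 2 (c): {s2}
  ✓ P
Run σ = ⟨dc⟩ on Q: start {t0}
  step 1 (d): {t1}
  step 2 (c): ∅  — Q cannot continue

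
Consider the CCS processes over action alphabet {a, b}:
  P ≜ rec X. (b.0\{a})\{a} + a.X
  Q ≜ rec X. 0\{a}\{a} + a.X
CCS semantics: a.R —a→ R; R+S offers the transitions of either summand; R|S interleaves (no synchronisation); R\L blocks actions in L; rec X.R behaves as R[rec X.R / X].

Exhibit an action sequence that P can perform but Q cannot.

Reachable graph of P (2 states):
  u0 = rec X. (b.0\{a})\{a} + a.X | --a--▸ u0, --b--▸ u1
  u1 = 0\{a}\{a} | (no moves)
Reachable graph of Q (1 states):
  v0 = rec X. 0\{a}\{a} + a.X | --a--▸ v0
Run σ = ⟨b⟩ on P: start {u0}
  step 1 (b): {u1}
  — P admits the full trace.
Run σ = ⟨b⟩ on Q: start {v0}
  step 1 (b): ∅ (Q stuck)

b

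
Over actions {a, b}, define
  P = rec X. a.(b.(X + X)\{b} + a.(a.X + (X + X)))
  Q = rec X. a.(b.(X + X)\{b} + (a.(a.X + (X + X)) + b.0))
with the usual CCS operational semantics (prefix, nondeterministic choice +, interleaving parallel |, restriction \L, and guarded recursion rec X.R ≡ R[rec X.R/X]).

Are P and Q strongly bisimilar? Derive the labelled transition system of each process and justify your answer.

not bisimilar

P's transition system — 7 states:
  p0 = rec X. a.(b.(X + X)\{b} + a.(a.X + (X + X))) ⊢ --a--▸ p1
  p1 = b.((rec X. a.(b.(X + X)\{b} + a.(a.X + (X + X)))) + (rec X. a.(b.(X + X)\{b} + a.(a.X + (X + X)))))\{b} + a.(a.(rec X. a.(b.(X + X)\{b} + a.(a.X + (X + X)))) + ((rec X. a.(b.(X + X)\{b} + a.(a.X + (X + X)))) + (rec X. a.(b.(X + X)\{b} + a.(a.X + (X + X)))))) ⊢ --a--▸ p2, --b--▸ p3
  p2 = a.(rec X. a.(b.(X + X)\{b} + a.(a.X + (X + X)))) + ((rec X. a.(b.(X + X)\{b} + a.(a.X + (X + X)))) + (rec X. a.(b.(X + X)\{b} + a.(a.X + (X + X))))) ⊢ --a--▸ p0, --a--▸ p1
  p3 = ((rec X. a.(b.(X + X)\{b} + a.(a.X + (X + X)))) + (rec X. a.(b.(X + X)\{b} + a.(a.X + (X + X)))))\{b} ⊢ --a--▸ p4
  p4 = (b.((rec X. a.(b.(X + X)\{b} + a.(a.X + (X + X)))) + (rec X. a.(b.(X + X)\{b} + a.(a.X + (X + X)))))\{b} + a.(a.(rec X. a.(b.(X + X)\{b} + a.(a.X + (X + X)))) + ((rec X. a.(b.(X + X)\{b} + a.(a.X + (X + X)))) + (rec X. a.(b.(X + X)\{b} + a.(a.X + (X + X)))))))\{b} ⊢ --a--▸ p5
  p5 = (a.(rec X. a.(b.(X + X)\{b} + a.(a.X + (X + X)))) + ((rec X. a.(b.(X + X)\{b} + a.(a.X + (X + X)))) + (rec X. a.(b.(X + X)\{b} + a.(a.X + (X + X))))))\{b} ⊢ --a--▸ p4, --a--▸ p6
  p6 = (rec X. a.(b.(X + X)\{b} + a.(a.X + (X + X))))\{b} ⊢ --a--▸ p4
Q's transition system — 8 states:
  q0 = rec X. a.(b.(X + X)\{b} + (a.(a.X + (X + X)) + b.0)) ⊢ --a--▸ q1
  q1 = b.((rec X. a.(b.(X + X)\{b} + (a.(a.X + (X + X)) + b.0))) + (rec X. a.(b.(X + X)\{b} + (a.(a.X + (X + X)) + b.0))))\{b} + (a.(a.(rec X. a.(b.(X + X)\{b} + (a.(a.X + (X + X)) + b.0))) + ((rec X. a.(b.(X + X)\{b} + (a.(a.X + (X + X)) + b.0))) + (rec X. a.(b.(X + X)\{b} + (a.(a.X + (X + X)) + b.0))))) + b.0) ⊢ --a--▸ q2, --b--▸ q3, --b--▸ q4
  q2 = a.(rec X. a.(b.(X + X)\{b} + (a.(a.X + (X + X)) + b.0))) + ((rec X. a.(b.(X + X)\{b} + (a.(a.X + (X + X)) + b.0))) + (rec X. a.(b.(X + X)\{b} + (a.(a.X + (X + X)) + b.0)))) ⊢ --a--▸ q0, --a--▸ q1
  q3 = ((rec X. a.(b.(X + X)\{b} + (a.(a.X + (X + X)) + b.0))) + (rec X. a.(b.(X + X)\{b} + (a.(a.X + (X + X)) + b.0))))\{b} ⊢ --a--▸ q5
  q4 = 0 ⊢ ·
  q5 = (b.((rec X. a.(b.(X + X)\{b} + (a.(a.X + (X + X)) + b.0))) + (rec X. a.(b.(X + X)\{b} + (a.(a.X + (X + X)) + b.0))))\{b} + (a.(a.(rec X. a.(b.(X + X)\{b} + (a.(a.X + (X + X)) + b.0))) + ((rec X. a.(b.(X + X)\{b} + (a.(a.X + (X + X)) + b.0))) + (rec X. a.(b.(X + X)\{b} + (a.(a.X + (X + X)) + b.0))))) + b.0))\{b} ⊢ --a--▸ q6
  q6 = (a.(rec X. a.(b.(X + X)\{b} + (a.(a.X + (X + X)) + b.0))) + ((rec X. a.(b.(X + X)\{b} + (a.(a.X + (X + X)) + b.0))) + (rec X. a.(b.(X + X)\{b} + (a.(a.X + (X + X)) + b.0)))))\{b} ⊢ --a--▸ q5, --a--▸ q7
  q7 = (rec X. a.(b.(X + X)\{b} + (a.(a.X + (X + X)) + b.0)))\{b} ⊢ --a--▸ q5
Bisimilarity quotient blocks:
  B0 = {p0}
  B1 = {p1}
  B2 = {p2}
  B3 = {p3, p4, p5, p6, q3, q5, q6, q7}
  B4 = {q0}
  B5 = {q1}
  B6 = {q4}
  B7 = {q2}
p0 ∈ B0, q0 ∈ B4 → different blocks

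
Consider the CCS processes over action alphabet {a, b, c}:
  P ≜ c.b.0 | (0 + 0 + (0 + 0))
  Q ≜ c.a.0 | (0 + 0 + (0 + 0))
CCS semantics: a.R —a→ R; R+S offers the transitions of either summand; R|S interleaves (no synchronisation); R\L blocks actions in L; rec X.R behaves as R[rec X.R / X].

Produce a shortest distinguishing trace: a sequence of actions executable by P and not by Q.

cb

P's transition system — 3 states:
  m0 = c.b.0 | (0 + 0 + (0 + 0)) has moves —c→ m1
  m1 = b.0 | (0 + 0 + (0 + 0)) has moves —b→ m2
  m2 = 0 | (0 + 0 + (0 + 0)) has moves (no moves)
Q's transition system — 3 states:
  n0 = c.a.0 | (0 + 0 + (0 + 0)) has moves —c→ n1
  n1 = a.0 | (0 + 0 + (0 + 0)) has moves —a→ n2
  n2 = 0 | (0 + 0 + (0 + 0)) has moves (no moves)
Trace ⟨cb⟩ through P, begin at {m0}:
  after c @ step 1: {m1}
  after b @ step 2: {m2}
  P completes σ.
Trace ⟨cb⟩ through Q, begin at {n0}:
  after c @ step 1: {n1}
  after b @ step 2: no successor for Q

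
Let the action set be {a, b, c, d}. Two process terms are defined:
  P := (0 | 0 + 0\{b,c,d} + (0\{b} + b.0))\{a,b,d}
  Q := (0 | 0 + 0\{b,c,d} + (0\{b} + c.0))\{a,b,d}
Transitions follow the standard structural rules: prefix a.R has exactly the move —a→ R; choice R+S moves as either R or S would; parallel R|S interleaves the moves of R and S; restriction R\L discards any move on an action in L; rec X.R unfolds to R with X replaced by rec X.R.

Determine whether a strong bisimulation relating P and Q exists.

not bisimilar

LTS(P): 1 reachable states
  m0 = (0 | 0 + 0\{b,c,d} + (0\{b} + b.0))\{a,b,d} ⊢ (no moves)
LTS(Q): 2 reachable states
  n0 = (0 | 0 + 0\{b,c,d} + (0\{b} + c.0))\{a,b,d} ⊢ ··c··> n1
  n1 = 0\{a,b,d} ⊢ (no moves)
Partition-refinement fixed point:
  B0 = {m0, n1}
  B1 = {n0}
m0 ∈ B0, n0 ∈ B1 → different blocks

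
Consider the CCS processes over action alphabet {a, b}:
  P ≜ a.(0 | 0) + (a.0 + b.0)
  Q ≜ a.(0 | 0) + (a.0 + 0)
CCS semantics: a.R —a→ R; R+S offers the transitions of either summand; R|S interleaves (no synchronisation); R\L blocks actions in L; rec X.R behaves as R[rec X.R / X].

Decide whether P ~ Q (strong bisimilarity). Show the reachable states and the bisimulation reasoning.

NO

LTS(P): 3 reachable states
  p0 = a.(0 | 0) + (a.0 + b.0) :: —a→ p1, —a→ p2, —b→ p1
  p1 = 0 :: stopped
  p2 = 0 | 0 :: stopped
LTS(Q): 3 reachable states
  q0 = a.(0 | 0) + (a.0 + 0) :: —a→ q1, —a→ q2
  q1 = 0 :: stopped
  q2 = 0 | 0 :: stopped
Coarsest stable partition (strong bisimilarity classes):
  B0 = {p0}
  B1 = {p1, p2, q1, q2}
  B2 = {q0}
p0 ∈ B0, q0 ∈ B2 → different blocks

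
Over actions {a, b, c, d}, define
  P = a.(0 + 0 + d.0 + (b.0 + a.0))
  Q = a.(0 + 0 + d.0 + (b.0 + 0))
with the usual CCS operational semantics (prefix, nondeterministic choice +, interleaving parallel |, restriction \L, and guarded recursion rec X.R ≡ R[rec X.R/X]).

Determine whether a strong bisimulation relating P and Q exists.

Reachable graph of P (3 states):
  m0 = a.(0 + 0 + d.0 + (b.0 + a.0)) → --a--▸ m1
  m1 = 0 + 0 + d.0 + (b.0 + a.0) → --a--▸ m2, --b--▸ m2, --d--▸ m2
  m2 = 0 → deadlocked
Reachable graph of Q (3 states):
  n0 = a.(0 + 0 + d.0 + (b.0 + 0)) → --a--▸ n1
  n1 = 0 + 0 + d.0 + (b.0 + 0) → --b--▸ n2, --d--▸ n2
  n2 = 0 → deadlocked
Coarsest stable partition (strong bisimilarity classes):
  B0 = {m0}
  B1 = {m1}
  B2 = {m2, n2}
  B3 = {n0}
  B4 = {n1}
m0 ∈ B0, n0 ∈ B3 → different blocks

not bisimilar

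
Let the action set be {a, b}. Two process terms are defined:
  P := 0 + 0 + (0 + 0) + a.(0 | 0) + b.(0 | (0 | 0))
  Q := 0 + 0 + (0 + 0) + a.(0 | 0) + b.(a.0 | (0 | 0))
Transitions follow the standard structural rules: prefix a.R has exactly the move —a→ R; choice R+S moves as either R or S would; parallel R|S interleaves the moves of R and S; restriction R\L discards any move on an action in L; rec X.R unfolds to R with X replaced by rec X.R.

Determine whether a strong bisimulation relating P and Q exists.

Reachable graph of P (3 states):
  m0 = 0 + 0 + (0 + 0) + a.(0 | 0) + b.(0 | (0 | 0)) :: =a=> m1, =b=> m2
  m1 = 0 | 0 :: deadlocked
  m2 = 0 | (0 | 0) :: deadlocked
Reachable graph of Q (4 states):
  n0 = 0 + 0 + (0 + 0) + a.(0 | 0) + b.(a.0 | (0 | 0)) :: =a=> n1, =b=> n2
  n1 = 0 | 0 :: deadlocked
  n2 = a.0 | (0 | 0) :: =a=> n3
  n3 = 0 | (0 | 0) :: deadlocked
Bisimilarity quotient blocks:
  B0 = {m0}
  B1 = {m1, m2, n1, n3}
  B2 = {n0}
  B3 = {n2}
m0 ∈ B0, n0 ∈ B2 → different blocks

NO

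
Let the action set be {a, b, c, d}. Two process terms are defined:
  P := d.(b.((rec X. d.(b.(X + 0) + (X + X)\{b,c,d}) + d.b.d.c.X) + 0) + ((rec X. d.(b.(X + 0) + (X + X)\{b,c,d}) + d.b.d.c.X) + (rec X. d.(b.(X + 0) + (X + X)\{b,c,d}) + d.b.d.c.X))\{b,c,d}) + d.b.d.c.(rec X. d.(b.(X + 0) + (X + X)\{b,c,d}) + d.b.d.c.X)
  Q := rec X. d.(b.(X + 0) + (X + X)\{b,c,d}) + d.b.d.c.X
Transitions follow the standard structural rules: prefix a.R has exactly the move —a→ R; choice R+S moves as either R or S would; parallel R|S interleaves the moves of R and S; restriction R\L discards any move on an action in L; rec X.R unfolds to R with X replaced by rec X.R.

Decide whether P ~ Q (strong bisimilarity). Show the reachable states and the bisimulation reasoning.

LTS(P): 7 reachable states
  s0 = d.(b.((rec X. d.(b.(X + 0) + (X + X)\{b,c,d}) + d.b.d.c.X) + 0) + ((rec X. d.(b.(X + 0) + (X + X)\{b,c,d}) + d.b.d.c.X) + (rec X. d.(b.(X + 0) + (X + X)\{b,c,d}) + d.b.d.c.X))\{b,c,d}) + d.b.d.c.(rec X. d.(b.(X + 0) + (X + X)\{b,c,d}) + d.b.d.c.X) | —d→ s1, —d→ s2
  s1 = b.((rec X. d.(b.(X + 0) + (X + X)\{b,c,d}) + d.b.d.c.X) + 0) + ((rec X. d.(b.(X + 0) + (X + X)\{b,c,d}) + d.b.d.c.X) + (rec X. d.(b.(X + 0) + (X + X)\{b,c,d}) + d.b.d.c.X))\{b,c,d} | —b→ s3
  s2 = b.d.c.(rec X. d.(b.(X + 0) + (X + X)\{b,c,d}) + d.b.d.c.X) | —b→ s4
  s3 = (rec X. d.(b.(X + 0) + (X + X)\{b,c,d}) + d.b.d.c.X) + 0 | —d→ s1, —d→ s2
  s4 = d.c.(rec X. d.(b.(X + 0) + (X + X)\{b,c,d}) + d.b.d.c.X) | —d→ s5
  s5 = c.(rec X. d.(b.(X + 0) + (X + X)\{b,c,d}) + d.b.d.c.X) | —c→ s6
  s6 = rec X. d.(b.(X + 0) + (X + X)\{b,c,d}) + d.b.d.c.X | —d→ s1, —d→ s2
LTS(Q): 6 reachable states
  t0 = rec X. d.(b.(X + 0) + (X + X)\{b,c,d}) + d.b.d.c.X | —d→ t1, —d→ t2
  t1 = b.((rec X. d.(b.(X + 0) + (X + X)\{b,c,d}) + d.b.d.c.X) + 0) + ((rec X. d.(b.(X + 0) + (X + X)\{b,c,d}) + d.b.d.c.X) + (rec X. d.(b.(X + 0) + (X + X)\{b,c,d}) + d.b.d.c.X))\{b,c,d} | —b→ t3
  t2 = b.d.c.(rec X. d.(b.(X + 0) + (X + X)\{b,c,d}) + d.b.d.c.X) | —b→ t4
  t3 = (rec X. d.(b.(X + 0) + (X + X)\{b,c,d}) + d.b.d.c.X) + 0 | —d→ t1, —d→ t2
  t4 = d.c.(rec X. d.(b.(X + 0) + (X + X)\{b,c,d}) + d.b.d.c.X) | —d→ t5
  t5 = c.(rec X. d.(b.(X + 0) + (X + X)\{b,c,d}) + d.b.d.c.X) | —c→ t0
Partition-refinement fixed point:
  B0 = {s0, s3, s6, t0, t3}
  B1 = {s1, t1}
  B2 = {s2, t2}
  B3 = {s4, t4}
  B4 = {s5, t5}
s0 ∈ B0, t0 ∈ B0 → same block

P ~ Q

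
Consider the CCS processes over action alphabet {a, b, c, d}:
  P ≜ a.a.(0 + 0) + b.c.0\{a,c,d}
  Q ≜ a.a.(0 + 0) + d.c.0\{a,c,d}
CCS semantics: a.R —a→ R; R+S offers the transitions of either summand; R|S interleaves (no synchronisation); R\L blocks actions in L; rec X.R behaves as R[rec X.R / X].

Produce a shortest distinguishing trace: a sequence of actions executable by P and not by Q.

Reachable graph of P (5 states):
  m0 = a.a.(0 + 0) + b.c.0\{a,c,d} → -a-> m1, -b-> m2
  m1 = a.(0 + 0) → -a-> m3
  m2 = c.0\{a,c,d} → -c-> m4
  m3 = 0 + 0 → ·
  m4 = 0\{a,c,d} → ·
Reachable graph of Q (5 states):
  n0 = a.a.(0 + 0) + d.c.0\{a,c,d} → -a-> n1, -d-> n2
  n1 = a.(0 + 0) → -a-> n3
  n2 = c.0\{a,c,d} → -c-> n4
  n3 = 0 + 0 → ·
  n4 = 0\{a,c,d} → ·
Executing b from P (initial set {m0}):
  after b @ step 1: {m2}
  ✓ P
Executing b from Q (initial set {n0}):
  after b @ step 1: ∅  — Q cannot continue

b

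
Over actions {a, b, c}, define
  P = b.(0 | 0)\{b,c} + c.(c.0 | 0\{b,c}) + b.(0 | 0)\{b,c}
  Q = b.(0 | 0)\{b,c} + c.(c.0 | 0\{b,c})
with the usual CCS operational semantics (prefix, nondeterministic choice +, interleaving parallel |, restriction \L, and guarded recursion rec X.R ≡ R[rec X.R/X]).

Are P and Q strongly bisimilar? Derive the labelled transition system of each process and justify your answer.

P's transition system — 4 states:
  s0 = b.(0 | 0)\{b,c} + c.(c.0 | 0\{b,c}) + b.(0 | 0)\{b,c} :: --b--▸ s1, --c--▸ s2
  s1 = (0 | 0)\{b,c} :: stopped
  s2 = c.0 | 0\{b,c} :: --c--▸ s3
  s3 = 0 | 0\{b,c} :: stopped
Q's transition system — 4 states:
  t0 = b.(0 | 0)\{b,c} + c.(c.0 | 0\{b,c}) :: --b--▸ t1, --c--▸ t2
  t1 = (0 | 0)\{b,c} :: stopped
  t2 = c.0 | 0\{b,c} :: --c--▸ t3
  t3 = 0 | 0\{b,c} :: stopped
Partition-refinement fixed point:
  B0 = {s0, t0}
  B1 = {s1, s3, t1, t3}
  B2 = {s2, t2}
s0 ∈ B0, t0 ∈ B0 → same block

P ~ Q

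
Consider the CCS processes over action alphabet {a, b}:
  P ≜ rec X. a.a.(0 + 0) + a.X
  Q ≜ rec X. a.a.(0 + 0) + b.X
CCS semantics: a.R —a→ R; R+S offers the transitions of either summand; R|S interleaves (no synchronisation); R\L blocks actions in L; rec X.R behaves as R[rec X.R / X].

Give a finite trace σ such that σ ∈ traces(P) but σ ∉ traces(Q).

aaa

P's transition system — 3 states:
  m0 = rec X. a.a.(0 + 0) + a.X :: -a-> m0, -a-> m1
  m1 = a.(0 + 0) :: -a-> m2
  m2 = 0 + 0 :: deadlocked
Q's transition system — 3 states:
  n0 = rec X. a.a.(0 + 0) + b.X :: -a-> n1, -b-> n0
  n1 = a.(0 + 0) :: -a-> n2
  n2 = 0 + 0 :: deadlocked
Run σ = ⟨aaa⟩ on P: start {m0}
  [1] a ⇒ {m0, m1}
  [2] a ⇒ {m0, m1, m2}
  [3] a ⇒ {m0, m1, m2}
  ✓ P
Run σ = ⟨aaa⟩ on Q: start {n0}
  [1] a ⇒ {n1}
  [2] a ⇒ {n2}
  [3] a ⇒ ∅  — Q cannot continue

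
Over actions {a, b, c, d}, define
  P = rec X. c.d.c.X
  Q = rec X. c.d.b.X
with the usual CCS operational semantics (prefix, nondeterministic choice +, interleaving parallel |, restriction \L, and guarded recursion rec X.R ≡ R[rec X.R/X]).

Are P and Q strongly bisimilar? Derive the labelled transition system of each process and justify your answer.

P's transition system — 3 states:
  m0 = rec X. c.d.c.X ⊢ -c-> m1
  m1 = d.c.(rec X. c.d.c.X) ⊢ -d-> m2
  m2 = c.(rec X. c.d.c.X) ⊢ -c-> m0
Q's transition system — 3 states:
  n0 = rec X. c.d.b.X ⊢ -c-> n1
  n1 = d.b.(rec X. c.d.b.X) ⊢ -d-> n2
  n2 = b.(rec X. c.d.b.X) ⊢ -b-> n0
Bisimilarity quotient blocks:
  B0 = {m0}
  B1 = {m1}
  B2 = {m2}
  B3 = {n0}
  B4 = {n1}
  B5 = {n2}
m0 ∈ B0, n0 ∈ B3 → different blocks

P ≁ Q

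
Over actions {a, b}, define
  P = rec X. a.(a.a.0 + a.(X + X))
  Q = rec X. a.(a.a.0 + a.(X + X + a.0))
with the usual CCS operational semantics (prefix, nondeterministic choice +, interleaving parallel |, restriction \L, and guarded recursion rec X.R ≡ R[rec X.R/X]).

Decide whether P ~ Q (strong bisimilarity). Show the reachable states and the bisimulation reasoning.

P's transition system — 5 states:
  u0 = rec X. a.(a.a.0 + a.(X + X)) has moves =a=> u1
  u1 = a.a.0 + a.((rec X. a.(a.a.0 + a.(X + X))) + (rec X. a.(a.a.0 + a.(X + X)))) has moves =a=> u2, =a=> u3
  u2 = (rec X. a.(a.a.0 + a.(X + X))) + (rec X. a.(a.a.0 + a.(X + X))) has moves =a=> u1
  u3 = a.0 has moves =a=> u4
  u4 = 0 has moves (no moves)
Q's transition system — 5 states:
  v0 = rec X. a.(a.a.0 + a.(X + X + a.0)) has moves =a=> v1
  v1 = a.a.0 + a.((rec X. a.(a.a.0 + a.(X + X + a.0))) + (rec X. a.(a.a.0 + a.(X + X + a.0))) + a.0) has moves =a=> v2, =a=> v3
  v2 = (rec X. a.(a.a.0 + a.(X + X + a.0))) + (rec X. a.(a.a.0 + a.(X + X + a.0))) + a.0 has moves =a=> v1, =a=> v4
  v3 = a.0 has moves =a=> v4
  v4 = 0 has moves (no moves)
Partition-refinement fixed point:
  B0 = {u0, u2}
  B1 = {u1}
  B2 = {u3, v3}
  B3 = {u4, v4}
  B4 = {v0}
  B5 = {v1}
  B6 = {v2}
u0 ∈ B0, v0 ∈ B4 → different blocks

P ≁ Q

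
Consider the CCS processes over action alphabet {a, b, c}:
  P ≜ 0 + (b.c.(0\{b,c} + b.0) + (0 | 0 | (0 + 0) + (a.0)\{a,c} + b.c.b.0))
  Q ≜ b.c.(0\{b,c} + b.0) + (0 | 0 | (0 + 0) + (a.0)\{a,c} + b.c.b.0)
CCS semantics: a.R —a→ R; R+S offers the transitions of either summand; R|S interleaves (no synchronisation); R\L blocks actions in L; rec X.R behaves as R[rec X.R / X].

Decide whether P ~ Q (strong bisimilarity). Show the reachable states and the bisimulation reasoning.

LTS(P): 6 reachable states
  u0 = 0 + (b.c.(0\{b,c} + b.0) + (0 | 0 | (0 + 0) + (a.0)\{a,c} + b.c.b.0)) has moves ··b··> u1, ··b··> u2
  u1 = c.(0\{b,c} + b.0) has moves ··c··> u3
  u2 = c.b.0 has moves ··c··> u4
  u3 = 0\{b,c} + b.0 has moves ··b··> u5
  u4 = b.0 has moves ··b··> u5
  u5 = 0 has moves (no moves)
LTS(Q): 6 reachable states
  v0 = b.c.(0\{b,c} + b.0) + (0 | 0 | (0 + 0) + (a.0)\{a,c} + b.c.b.0) has moves ··b··> v1, ··b··> v2
  v1 = c.(0\{b,c} + b.0) has moves ··c··> v3
  v2 = c.b.0 has moves ··c··> v4
  v3 = 0\{b,c} + b.0 has moves ··b··> v5
  v4 = b.0 has moves ··b··> v5
  v5 = 0 has moves (no moves)
Coarsest stable partition (strong bisimilarity classes):
  B0 = {u0, v0}
  B1 = {u1, u2, v1, v2}
  B2 = {u3, u4, v3, v4}
  B3 = {u5, v5}
u0 ∈ B0, v0 ∈ B0 → same block

YES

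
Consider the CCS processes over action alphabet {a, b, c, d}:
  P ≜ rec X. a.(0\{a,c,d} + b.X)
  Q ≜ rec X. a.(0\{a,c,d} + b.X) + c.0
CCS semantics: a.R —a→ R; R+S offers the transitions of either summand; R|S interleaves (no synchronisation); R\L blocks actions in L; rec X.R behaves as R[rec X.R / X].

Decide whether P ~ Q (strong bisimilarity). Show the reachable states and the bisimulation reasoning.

P's transition system — 2 states:
  p0 = rec X. a.(0\{a,c,d} + b.X) → —a→ p1
  p1 = 0\{a,c,d} + b.(rec X. a.(0\{a,c,d} + b.X)) → —b→ p0
Q's transition system — 3 states:
  q0 = rec X. a.(0\{a,c,d} + b.X) + c.0 → —a→ q1, —c→ q2
  q1 = 0\{a,c,d} + b.(rec X. a.(0\{a,c,d} + b.X) + c.0) → —b→ q0
  q2 = 0 → deadlocked
Coarsest stable partition (strong bisimilarity classes):
  B0 = {p0}
  B1 = {p1}
  B2 = {q0}
  B3 = {q1}
  B4 = {q2}
p0 ∈ B0, q0 ∈ B2 → different blocks

P ≁ Q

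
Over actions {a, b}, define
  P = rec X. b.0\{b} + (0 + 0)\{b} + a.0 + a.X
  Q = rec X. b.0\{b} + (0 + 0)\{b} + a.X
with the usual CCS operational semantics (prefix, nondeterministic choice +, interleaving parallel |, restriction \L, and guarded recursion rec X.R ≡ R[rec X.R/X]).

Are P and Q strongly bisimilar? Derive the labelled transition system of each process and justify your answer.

not bisimilar

Reachable graph of P (3 states):
  m0 = rec X. b.0\{b} + (0 + 0)\{b} + a.0 + a.X | --a--▸ m0, --a--▸ m1, --b--▸ m2
  m1 = 0 | deadlocked
  m2 = 0\{b} | deadlocked
Reachable graph of Q (2 states):
  n0 = rec X. b.0\{b} + (0 + 0)\{b} + a.X | --a--▸ n0, --b--▸ n1
  n1 = 0\{b} | deadlocked
Partition-refinement fixed point:
  B0 = {m0}
  B1 = {m1, m2, n1}
  B2 = {n0}
m0 ∈ B0, n0 ∈ B2 → different blocks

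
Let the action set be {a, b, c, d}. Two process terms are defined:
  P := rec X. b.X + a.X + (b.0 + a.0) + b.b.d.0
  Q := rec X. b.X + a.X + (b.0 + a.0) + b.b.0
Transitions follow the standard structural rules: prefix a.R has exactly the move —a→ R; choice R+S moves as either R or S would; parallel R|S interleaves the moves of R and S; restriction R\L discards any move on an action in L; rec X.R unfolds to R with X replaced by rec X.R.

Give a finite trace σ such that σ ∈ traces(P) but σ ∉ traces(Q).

Reachable graph of P (4 states):
  s0 = rec X. b.X + a.X + (b.0 + a.0) + b.b.d.0 :: —a→ s0, —a→ s1, —b→ s0, —b→ s1, —b→ s2
  s1 = 0 :: deadlocked
  s2 = b.d.0 :: —b→ s3
  s3 = d.0 :: —d→ s1
Reachable graph of Q (3 states):
  t0 = rec X. b.X + a.X + (b.0 + a.0) + b.b.0 :: —a→ t0, —a→ t1, —b→ t0, —b→ t1, —b→ t2
  t1 = 0 :: deadlocked
  t2 = b.0 :: —b→ t1
Trace ⟨bbd⟩ through P, begin at {s0}:
  step 1 (b): {s0, s1, s2}
  step 2 (b): {s0, s1, s2, s3}
  step 3 (d): {s1}
  — P admits the full trace.
Trace ⟨bbd⟩ through Q, begin at {t0}:
  step 1 (b): {t0, t1, t2}
  step 2 (b): {t0, t1, t2}
  step 3 (d): no successor for Q

bbd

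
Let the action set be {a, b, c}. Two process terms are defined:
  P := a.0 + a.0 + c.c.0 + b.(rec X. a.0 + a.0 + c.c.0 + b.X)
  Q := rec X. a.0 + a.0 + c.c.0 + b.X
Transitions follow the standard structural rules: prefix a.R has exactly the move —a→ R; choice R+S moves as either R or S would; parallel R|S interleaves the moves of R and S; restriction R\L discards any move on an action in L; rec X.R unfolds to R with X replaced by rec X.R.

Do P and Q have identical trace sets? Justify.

P's transition system — 4 states:
  u0 = a.0 + a.0 + c.c.0 + b.(rec X. a.0 + a.0 + c.c.0 + b.X) :: =a=> u1, =b=> u2, =c=> u3
  u1 = 0 :: ·
  u2 = rec X. a.0 + a.0 + c.c.0 + b.X :: =a=> u1, =b=> u2, =c=> u3
  u3 = c.0 :: =c=> u1
Q's transition system — 3 states:
  v0 = rec X. a.0 + a.0 + c.c.0 + b.X :: =a=> v1, =b=> v0, =c=> v2
  v1 = 0 :: ·
  v2 = c.0 :: =c=> v1
Coarsest stable partition (strong bisimilarity classes):
  B0 = {u0, u2, v0}
  B1 = {u1, v1}
  B2 = {u3, v2}
u0 ∈ B0, v0 ∈ B0 → same block
Bisimilar ⇒ trace-equivalent.

YES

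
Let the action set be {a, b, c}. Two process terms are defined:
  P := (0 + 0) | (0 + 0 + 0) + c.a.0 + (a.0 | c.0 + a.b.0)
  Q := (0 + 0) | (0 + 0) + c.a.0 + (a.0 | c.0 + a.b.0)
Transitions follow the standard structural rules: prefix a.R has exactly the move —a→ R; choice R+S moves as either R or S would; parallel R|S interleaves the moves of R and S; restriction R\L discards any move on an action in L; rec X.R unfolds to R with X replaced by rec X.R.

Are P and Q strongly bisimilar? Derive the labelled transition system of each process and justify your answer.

Reachable graph of P (7 states):
  u0 = (0 + 0) | (0 + 0 + 0) + c.a.0 + (a.0 | c.0 + a.b.0) :: —a→ u1, —a→ u2, —c→ u3, —c→ u4
  u1 = 0 | c.0 :: —c→ u5
  u2 = b.0 :: —b→ u6
  u3 = a.0 :: —a→ u6
  u4 = a.0 | 0 :: —a→ u5
  u5 = 0 | 0 :: (no moves)
  u6 = 0 :: (no moves)
Reachable graph of Q (7 states):
  v0 = (0 + 0) | (0 + 0) + c.a.0 + (a.0 | c.0 + a.b.0) :: —a→ v1, —a→ v2, —c→ v3, —c→ v4
  v1 = 0 | c.0 :: —c→ v5
  v2 = b.0 :: —b→ v6
  v3 = a.0 :: —a→ v6
  v4 = a.0 | 0 :: —a→ v5
  v5 = 0 | 0 :: (no moves)
  v6 = 0 :: (no moves)
Coarsest stable partition (strong bisimilarity classes):
  B0 = {u0, v0}
  B1 = {u3, u4, v3, v4}
  B2 = {u5, u6, v5, v6}
  B3 = {u2, v2}
  B4 = {u1, v1}
u0 ∈ B0, v0 ∈ B0 → same block

bisimilar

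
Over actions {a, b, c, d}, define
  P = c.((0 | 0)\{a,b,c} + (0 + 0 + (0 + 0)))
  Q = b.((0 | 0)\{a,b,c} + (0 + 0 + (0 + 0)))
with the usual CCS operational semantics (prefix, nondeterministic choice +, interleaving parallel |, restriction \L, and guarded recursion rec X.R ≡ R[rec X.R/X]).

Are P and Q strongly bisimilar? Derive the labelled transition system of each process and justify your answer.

NO

Reachable graph of P (2 states):
  s0 = c.((0 | 0)\{a,b,c} + (0 + 0 + (0 + 0))) :: --c--▸ s1
  s1 = (0 | 0)\{a,b,c} + (0 + 0 + (0 + 0)) :: deadlocked
Reachable graph of Q (2 states):
  t0 = b.((0 | 0)\{a,b,c} + (0 + 0 + (0 + 0))) :: --b--▸ t1
  t1 = (0 | 0)\{a,b,c} + (0 + 0 + (0 + 0)) :: deadlocked
Bisimilarity quotient blocks:
  B0 = {s0}
  B1 = {s1, t1}
  B2 = {t0}
s0 ∈ B0, t0 ∈ B2 → different blocks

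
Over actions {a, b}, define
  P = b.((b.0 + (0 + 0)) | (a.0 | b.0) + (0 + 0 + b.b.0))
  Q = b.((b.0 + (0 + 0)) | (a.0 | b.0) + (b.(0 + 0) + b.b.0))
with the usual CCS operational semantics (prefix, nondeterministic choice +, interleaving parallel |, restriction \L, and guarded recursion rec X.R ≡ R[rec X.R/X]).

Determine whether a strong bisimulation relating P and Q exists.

NO

LTS(P): 11 reachable states
  s0 = b.((b.0 + (0 + 0)) | (a.0 | b.0) + (0 + 0 + b.b.0)) | =b=> s1
  s1 = (b.0 + (0 + 0)) | (a.0 | b.0) + (0 + 0 + b.b.0) | =a=> s2, =b=> s3, =b=> s4, =b=> s5
  s2 = (b.0 + (0 + 0)) | (0 | b.0) | =b=> s6, =b=> s7
  s3 = (b.0 + (0 + 0)) | (a.0 | 0) | =a=> s6, =b=> s8
  s4 = 0 | (a.0 | b.0) | =a=> s7, =b=> s8
  s5 = b.0 | =b=> s9
  s6 = (b.0 + (0 + 0)) | (0 | 0) | =b=> s10
  s7 = 0 | (0 | b.0) | =b=> s10
  s8 = 0 | (a.0 | 0) | =a=> s10
  s9 = 0 | stopped
  s10 = 0 | (0 | 0) | stopped
LTS(Q): 12 reachable states
  t0 = b.((b.0 + (0 + 0)) | (a.0 | b.0) + (b.(0 + 0) + b.b.0)) | =b=> t1
  t1 = (b.0 + (0 + 0)) | (a.0 | b.0) + (b.(0 + 0) + b.b.0) | =a=> t2, =b=> t3, =b=> t4, =b=> t5, =b=> t6
  t2 = (b.0 + (0 + 0)) | (0 | b.0) | =b=> t7, =b=> t8
  t3 = (b.0 + (0 + 0)) | (a.0 | 0) | =a=> t7, =b=> t9
  t4 = 0 + 0 | stopped
  t5 = 0 | (a.0 | b.0) | =a=> t8, =b=> t9
  t6 = b.0 | =b=> t10
  t7 = (b.0 + (0 + 0)) | (0 | 0) | =b=> t11
  t8 = 0 | (0 | b.0) | =b=> t11
  t9 = 0 | (a.0 | 0) | =a=> t11
  t10 = 0 | stopped
  t11 = 0 | (0 | 0) | stopped
Bisimilarity quotient blocks:
  B0 = {s0}
  B1 = {s1}
  B2 = {s3, s4, t3, t5}
  B3 = {s5, s6, s7, t6, t7, t8}
  B4 = {s10, s9, t10, t11, t4}
  B5 = {s8, t9}
  B6 = {s2, t2}
  B7 = {t0}
  B8 = {t1}
s0 ∈ B0, t0 ∈ B7 → different blocks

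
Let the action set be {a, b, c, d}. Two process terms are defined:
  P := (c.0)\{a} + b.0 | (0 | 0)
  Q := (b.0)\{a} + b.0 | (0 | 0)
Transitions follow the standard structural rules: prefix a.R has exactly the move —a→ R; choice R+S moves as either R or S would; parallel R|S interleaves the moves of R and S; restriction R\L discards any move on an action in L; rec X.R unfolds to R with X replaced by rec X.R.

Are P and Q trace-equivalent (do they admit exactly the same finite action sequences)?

trace-distinct — witness ⟨c⟩

Reachable graph of P (3 states):
  u0 = (c.0)\{a} + b.0 | (0 | 0) → =b=> u1, =c=> u2
  u1 = 0 | (0 | 0) → stopped
  u2 = 0\{a} → stopped
Reachable graph of Q (3 states):
  v0 = (b.0)\{a} + b.0 | (0 | 0) → =b=> v1, =b=> v2
  v1 = 0 | (0 | 0) → stopped
  v2 = 0\{a} → stopped
Trace ⟨c⟩ through P, begin at {u0}:
  [1] c ⇒ {u2}
  — P admits the full trace.
Trace ⟨c⟩ through Q, begin at {v0}:
  [1] c ⇒ no successor for Q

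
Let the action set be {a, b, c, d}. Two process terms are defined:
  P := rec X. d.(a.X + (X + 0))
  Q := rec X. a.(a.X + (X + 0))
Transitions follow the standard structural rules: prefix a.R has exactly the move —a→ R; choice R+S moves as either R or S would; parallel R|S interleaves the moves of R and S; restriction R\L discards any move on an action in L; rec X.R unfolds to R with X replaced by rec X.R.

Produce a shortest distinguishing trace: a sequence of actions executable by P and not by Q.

d

Reachable graph of P (2 states):
  m0 = rec X. d.(a.X + (X + 0)) :: =d=> m1
  m1 = a.(rec X. d.(a.X + (X + 0))) + ((rec X. d.(a.X + (X + 0))) + 0) :: =a=> m0, =d=> m1
Reachable graph of Q (2 states):
  n0 = rec X. a.(a.X + (X + 0)) :: =a=> n1
  n1 = a.(rec X. a.(a.X + (X + 0))) + ((rec X. a.(a.X + (X + 0))) + 0) :: =a=> n0, =a=> n1
Trace ⟨d⟩ through P, begin at {m0}:
  [1] d ⇒ {m1}
  — P admits the full trace.
Trace ⟨d⟩ through Q, begin at {n0}:
  [1] d ⇒ ∅  — Q cannot continue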